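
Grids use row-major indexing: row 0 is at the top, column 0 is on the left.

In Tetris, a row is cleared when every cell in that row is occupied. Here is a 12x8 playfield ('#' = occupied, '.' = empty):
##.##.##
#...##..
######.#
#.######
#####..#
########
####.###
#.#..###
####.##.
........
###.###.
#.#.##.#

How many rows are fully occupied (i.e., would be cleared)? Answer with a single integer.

Answer: 1

Derivation:
Check each row:
  row 0: 2 empty cells -> not full
  row 1: 5 empty cells -> not full
  row 2: 1 empty cell -> not full
  row 3: 1 empty cell -> not full
  row 4: 2 empty cells -> not full
  row 5: 0 empty cells -> FULL (clear)
  row 6: 1 empty cell -> not full
  row 7: 3 empty cells -> not full
  row 8: 2 empty cells -> not full
  row 9: 8 empty cells -> not full
  row 10: 2 empty cells -> not full
  row 11: 3 empty cells -> not full
Total rows cleared: 1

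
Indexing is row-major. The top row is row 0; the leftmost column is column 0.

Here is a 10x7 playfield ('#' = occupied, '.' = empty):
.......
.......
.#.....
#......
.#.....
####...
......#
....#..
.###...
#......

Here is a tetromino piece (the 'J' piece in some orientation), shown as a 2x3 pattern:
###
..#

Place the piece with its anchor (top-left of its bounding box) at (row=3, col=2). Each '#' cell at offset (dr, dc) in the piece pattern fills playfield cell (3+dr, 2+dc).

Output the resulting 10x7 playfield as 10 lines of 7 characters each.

Answer: .......
.......
.#.....
#.###..
.#..#..
####...
......#
....#..
.###...
#......

Derivation:
Fill (3+0,2+0) = (3,2)
Fill (3+0,2+1) = (3,3)
Fill (3+0,2+2) = (3,4)
Fill (3+1,2+2) = (4,4)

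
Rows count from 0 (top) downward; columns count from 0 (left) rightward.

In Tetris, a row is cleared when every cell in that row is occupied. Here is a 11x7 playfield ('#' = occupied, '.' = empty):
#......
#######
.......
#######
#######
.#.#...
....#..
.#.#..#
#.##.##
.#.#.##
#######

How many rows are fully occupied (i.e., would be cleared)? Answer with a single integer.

Check each row:
  row 0: 6 empty cells -> not full
  row 1: 0 empty cells -> FULL (clear)
  row 2: 7 empty cells -> not full
  row 3: 0 empty cells -> FULL (clear)
  row 4: 0 empty cells -> FULL (clear)
  row 5: 5 empty cells -> not full
  row 6: 6 empty cells -> not full
  row 7: 4 empty cells -> not full
  row 8: 2 empty cells -> not full
  row 9: 3 empty cells -> not full
  row 10: 0 empty cells -> FULL (clear)
Total rows cleared: 4

Answer: 4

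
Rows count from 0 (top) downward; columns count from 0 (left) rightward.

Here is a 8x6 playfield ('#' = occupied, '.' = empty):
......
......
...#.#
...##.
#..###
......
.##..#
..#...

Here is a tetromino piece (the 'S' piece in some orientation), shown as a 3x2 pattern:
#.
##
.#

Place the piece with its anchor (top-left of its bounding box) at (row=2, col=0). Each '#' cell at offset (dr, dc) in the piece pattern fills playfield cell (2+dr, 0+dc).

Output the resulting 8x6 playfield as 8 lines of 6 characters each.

Answer: ......
......
#..#.#
##.##.
##.###
......
.##..#
..#...

Derivation:
Fill (2+0,0+0) = (2,0)
Fill (2+1,0+0) = (3,0)
Fill (2+1,0+1) = (3,1)
Fill (2+2,0+1) = (4,1)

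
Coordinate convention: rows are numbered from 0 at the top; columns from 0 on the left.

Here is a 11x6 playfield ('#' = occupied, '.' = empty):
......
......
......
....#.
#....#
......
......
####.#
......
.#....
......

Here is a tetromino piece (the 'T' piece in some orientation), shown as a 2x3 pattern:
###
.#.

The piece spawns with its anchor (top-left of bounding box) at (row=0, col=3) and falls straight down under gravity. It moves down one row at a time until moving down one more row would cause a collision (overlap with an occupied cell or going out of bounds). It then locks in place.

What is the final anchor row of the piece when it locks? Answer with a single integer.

Spawn at (row=0, col=3). Try each row:
  row 0: fits
  row 1: fits
  row 2: blocked -> lock at row 1

Answer: 1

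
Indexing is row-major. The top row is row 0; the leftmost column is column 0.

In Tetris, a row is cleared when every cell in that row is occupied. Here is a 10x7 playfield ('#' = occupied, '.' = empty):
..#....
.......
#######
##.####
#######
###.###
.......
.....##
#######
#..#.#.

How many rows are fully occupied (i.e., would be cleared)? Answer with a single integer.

Answer: 3

Derivation:
Check each row:
  row 0: 6 empty cells -> not full
  row 1: 7 empty cells -> not full
  row 2: 0 empty cells -> FULL (clear)
  row 3: 1 empty cell -> not full
  row 4: 0 empty cells -> FULL (clear)
  row 5: 1 empty cell -> not full
  row 6: 7 empty cells -> not full
  row 7: 5 empty cells -> not full
  row 8: 0 empty cells -> FULL (clear)
  row 9: 4 empty cells -> not full
Total rows cleared: 3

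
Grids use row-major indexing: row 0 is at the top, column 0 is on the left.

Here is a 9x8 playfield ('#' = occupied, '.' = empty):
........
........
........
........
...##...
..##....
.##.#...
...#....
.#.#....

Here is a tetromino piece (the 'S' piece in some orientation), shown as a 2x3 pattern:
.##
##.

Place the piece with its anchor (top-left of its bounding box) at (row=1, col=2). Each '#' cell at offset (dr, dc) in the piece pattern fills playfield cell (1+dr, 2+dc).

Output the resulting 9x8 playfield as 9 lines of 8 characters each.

Fill (1+0,2+1) = (1,3)
Fill (1+0,2+2) = (1,4)
Fill (1+1,2+0) = (2,2)
Fill (1+1,2+1) = (2,3)

Answer: ........
...##...
..##....
........
...##...
..##....
.##.#...
...#....
.#.#....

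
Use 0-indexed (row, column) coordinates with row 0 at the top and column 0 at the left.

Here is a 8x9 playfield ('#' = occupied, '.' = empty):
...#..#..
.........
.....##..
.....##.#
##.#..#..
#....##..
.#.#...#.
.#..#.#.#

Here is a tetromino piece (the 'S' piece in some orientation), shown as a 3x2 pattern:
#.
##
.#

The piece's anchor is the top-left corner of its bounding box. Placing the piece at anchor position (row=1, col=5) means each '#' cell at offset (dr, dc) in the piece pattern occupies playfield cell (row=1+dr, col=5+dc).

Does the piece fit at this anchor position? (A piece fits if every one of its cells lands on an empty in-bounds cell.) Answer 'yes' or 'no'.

Answer: no

Derivation:
Check each piece cell at anchor (1, 5):
  offset (0,0) -> (1,5): empty -> OK
  offset (1,0) -> (2,5): occupied ('#') -> FAIL
  offset (1,1) -> (2,6): occupied ('#') -> FAIL
  offset (2,1) -> (3,6): occupied ('#') -> FAIL
All cells valid: no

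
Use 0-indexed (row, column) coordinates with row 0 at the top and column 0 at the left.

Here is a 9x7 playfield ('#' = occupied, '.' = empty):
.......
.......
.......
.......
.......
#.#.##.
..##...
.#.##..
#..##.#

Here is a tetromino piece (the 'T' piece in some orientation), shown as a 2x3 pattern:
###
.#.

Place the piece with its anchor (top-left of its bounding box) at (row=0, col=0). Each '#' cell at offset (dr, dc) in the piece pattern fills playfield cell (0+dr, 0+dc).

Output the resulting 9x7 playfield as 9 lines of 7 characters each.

Answer: ###....
.#.....
.......
.......
.......
#.#.##.
..##...
.#.##..
#..##.#

Derivation:
Fill (0+0,0+0) = (0,0)
Fill (0+0,0+1) = (0,1)
Fill (0+0,0+2) = (0,2)
Fill (0+1,0+1) = (1,1)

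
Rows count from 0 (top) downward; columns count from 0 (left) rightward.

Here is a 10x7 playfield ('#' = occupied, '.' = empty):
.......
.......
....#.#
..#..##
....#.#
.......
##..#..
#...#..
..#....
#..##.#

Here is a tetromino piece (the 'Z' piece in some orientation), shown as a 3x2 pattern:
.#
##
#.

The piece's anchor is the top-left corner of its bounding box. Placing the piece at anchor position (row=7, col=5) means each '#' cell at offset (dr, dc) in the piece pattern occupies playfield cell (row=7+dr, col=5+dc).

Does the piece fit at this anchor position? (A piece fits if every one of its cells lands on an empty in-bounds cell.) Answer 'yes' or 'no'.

Check each piece cell at anchor (7, 5):
  offset (0,1) -> (7,6): empty -> OK
  offset (1,0) -> (8,5): empty -> OK
  offset (1,1) -> (8,6): empty -> OK
  offset (2,0) -> (9,5): empty -> OK
All cells valid: yes

Answer: yes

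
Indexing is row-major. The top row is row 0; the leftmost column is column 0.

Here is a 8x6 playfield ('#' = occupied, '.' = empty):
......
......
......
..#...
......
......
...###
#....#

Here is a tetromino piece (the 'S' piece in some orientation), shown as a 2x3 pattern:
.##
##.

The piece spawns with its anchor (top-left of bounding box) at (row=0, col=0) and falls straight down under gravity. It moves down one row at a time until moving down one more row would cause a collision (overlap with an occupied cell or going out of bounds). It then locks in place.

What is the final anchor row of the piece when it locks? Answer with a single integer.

Answer: 2

Derivation:
Spawn at (row=0, col=0). Try each row:
  row 0: fits
  row 1: fits
  row 2: fits
  row 3: blocked -> lock at row 2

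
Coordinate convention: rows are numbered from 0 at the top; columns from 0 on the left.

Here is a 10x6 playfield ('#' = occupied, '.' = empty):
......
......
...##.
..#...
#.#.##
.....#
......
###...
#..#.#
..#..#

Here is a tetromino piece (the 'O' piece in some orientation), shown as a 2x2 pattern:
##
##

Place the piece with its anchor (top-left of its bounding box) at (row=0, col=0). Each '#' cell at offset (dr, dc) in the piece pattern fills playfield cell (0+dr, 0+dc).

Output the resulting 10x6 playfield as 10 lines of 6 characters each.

Fill (0+0,0+0) = (0,0)
Fill (0+0,0+1) = (0,1)
Fill (0+1,0+0) = (1,0)
Fill (0+1,0+1) = (1,1)

Answer: ##....
##....
...##.
..#...
#.#.##
.....#
......
###...
#..#.#
..#..#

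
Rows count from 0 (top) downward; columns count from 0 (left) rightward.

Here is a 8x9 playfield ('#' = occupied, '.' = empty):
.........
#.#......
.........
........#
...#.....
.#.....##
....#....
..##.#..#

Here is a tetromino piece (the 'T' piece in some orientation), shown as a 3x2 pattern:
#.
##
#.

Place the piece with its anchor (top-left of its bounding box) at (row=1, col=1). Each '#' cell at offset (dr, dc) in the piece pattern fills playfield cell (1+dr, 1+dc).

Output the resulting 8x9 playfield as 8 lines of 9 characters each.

Fill (1+0,1+0) = (1,1)
Fill (1+1,1+0) = (2,1)
Fill (1+1,1+1) = (2,2)
Fill (1+2,1+0) = (3,1)

Answer: .........
###......
.##......
.#......#
...#.....
.#.....##
....#....
..##.#..#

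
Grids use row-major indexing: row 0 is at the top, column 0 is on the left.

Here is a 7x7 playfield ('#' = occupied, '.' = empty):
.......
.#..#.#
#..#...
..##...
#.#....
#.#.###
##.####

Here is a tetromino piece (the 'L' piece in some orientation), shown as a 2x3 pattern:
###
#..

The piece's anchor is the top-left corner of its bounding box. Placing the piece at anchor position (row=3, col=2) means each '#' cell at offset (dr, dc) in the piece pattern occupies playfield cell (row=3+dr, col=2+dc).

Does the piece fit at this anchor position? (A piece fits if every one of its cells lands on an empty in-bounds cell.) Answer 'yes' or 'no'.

Check each piece cell at anchor (3, 2):
  offset (0,0) -> (3,2): occupied ('#') -> FAIL
  offset (0,1) -> (3,3): occupied ('#') -> FAIL
  offset (0,2) -> (3,4): empty -> OK
  offset (1,0) -> (4,2): occupied ('#') -> FAIL
All cells valid: no

Answer: no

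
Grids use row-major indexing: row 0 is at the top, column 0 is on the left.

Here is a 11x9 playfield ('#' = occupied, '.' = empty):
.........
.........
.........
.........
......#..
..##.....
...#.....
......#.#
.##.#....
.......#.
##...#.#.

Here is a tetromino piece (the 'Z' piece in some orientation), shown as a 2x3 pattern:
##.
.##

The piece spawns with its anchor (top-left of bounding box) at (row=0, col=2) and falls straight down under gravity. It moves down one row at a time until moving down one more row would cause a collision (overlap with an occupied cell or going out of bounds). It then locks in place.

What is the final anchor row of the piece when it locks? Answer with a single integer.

Answer: 3

Derivation:
Spawn at (row=0, col=2). Try each row:
  row 0: fits
  row 1: fits
  row 2: fits
  row 3: fits
  row 4: blocked -> lock at row 3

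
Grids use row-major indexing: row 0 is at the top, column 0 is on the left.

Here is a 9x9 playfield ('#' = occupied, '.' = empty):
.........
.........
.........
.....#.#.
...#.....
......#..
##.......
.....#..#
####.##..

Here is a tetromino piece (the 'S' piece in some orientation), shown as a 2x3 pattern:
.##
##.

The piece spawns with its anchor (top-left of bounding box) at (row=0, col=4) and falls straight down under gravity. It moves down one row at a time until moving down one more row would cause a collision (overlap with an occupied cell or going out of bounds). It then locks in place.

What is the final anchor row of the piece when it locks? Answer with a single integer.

Answer: 1

Derivation:
Spawn at (row=0, col=4). Try each row:
  row 0: fits
  row 1: fits
  row 2: blocked -> lock at row 1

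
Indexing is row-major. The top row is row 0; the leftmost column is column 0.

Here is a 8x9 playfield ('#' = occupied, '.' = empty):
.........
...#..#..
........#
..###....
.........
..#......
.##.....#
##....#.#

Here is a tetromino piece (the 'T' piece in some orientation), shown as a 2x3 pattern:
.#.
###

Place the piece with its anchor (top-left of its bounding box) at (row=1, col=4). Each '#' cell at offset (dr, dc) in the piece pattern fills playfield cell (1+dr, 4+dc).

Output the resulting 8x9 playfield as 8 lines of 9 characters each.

Fill (1+0,4+1) = (1,5)
Fill (1+1,4+0) = (2,4)
Fill (1+1,4+1) = (2,5)
Fill (1+1,4+2) = (2,6)

Answer: .........
...#.##..
....###.#
..###....
.........
..#......
.##.....#
##....#.#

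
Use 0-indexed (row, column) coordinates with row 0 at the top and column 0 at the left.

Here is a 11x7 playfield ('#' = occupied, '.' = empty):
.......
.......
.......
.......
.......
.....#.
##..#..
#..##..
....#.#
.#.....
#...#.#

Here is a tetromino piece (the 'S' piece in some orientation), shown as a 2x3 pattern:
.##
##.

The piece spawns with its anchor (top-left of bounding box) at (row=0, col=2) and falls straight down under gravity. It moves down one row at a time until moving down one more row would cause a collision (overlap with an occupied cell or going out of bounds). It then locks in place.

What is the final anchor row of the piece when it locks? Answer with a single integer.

Spawn at (row=0, col=2). Try each row:
  row 0: fits
  row 1: fits
  row 2: fits
  row 3: fits
  row 4: fits
  row 5: fits
  row 6: blocked -> lock at row 5

Answer: 5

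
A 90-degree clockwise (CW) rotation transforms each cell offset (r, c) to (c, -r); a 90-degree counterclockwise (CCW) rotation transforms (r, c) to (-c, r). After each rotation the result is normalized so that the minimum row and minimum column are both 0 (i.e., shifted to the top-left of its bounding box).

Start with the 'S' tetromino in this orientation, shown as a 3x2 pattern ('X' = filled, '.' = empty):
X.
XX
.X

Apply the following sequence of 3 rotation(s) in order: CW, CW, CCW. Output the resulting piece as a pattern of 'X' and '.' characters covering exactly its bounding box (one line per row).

Answer: .XX
XX.

Derivation:
Start:
X.
XX
.X
After rotation 1 (CW):
.XX
XX.
After rotation 2 (CW):
X.
XX
.X
After rotation 3 (CCW):
.XX
XX.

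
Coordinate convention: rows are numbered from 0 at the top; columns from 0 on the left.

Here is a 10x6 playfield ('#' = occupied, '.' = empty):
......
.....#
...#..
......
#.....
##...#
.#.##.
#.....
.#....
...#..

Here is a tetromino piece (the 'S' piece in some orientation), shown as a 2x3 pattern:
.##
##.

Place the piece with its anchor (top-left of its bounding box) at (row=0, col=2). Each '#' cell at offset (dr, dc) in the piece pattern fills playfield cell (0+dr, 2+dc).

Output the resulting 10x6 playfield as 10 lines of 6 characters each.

Answer: ...##.
..##.#
...#..
......
#.....
##...#
.#.##.
#.....
.#....
...#..

Derivation:
Fill (0+0,2+1) = (0,3)
Fill (0+0,2+2) = (0,4)
Fill (0+1,2+0) = (1,2)
Fill (0+1,2+1) = (1,3)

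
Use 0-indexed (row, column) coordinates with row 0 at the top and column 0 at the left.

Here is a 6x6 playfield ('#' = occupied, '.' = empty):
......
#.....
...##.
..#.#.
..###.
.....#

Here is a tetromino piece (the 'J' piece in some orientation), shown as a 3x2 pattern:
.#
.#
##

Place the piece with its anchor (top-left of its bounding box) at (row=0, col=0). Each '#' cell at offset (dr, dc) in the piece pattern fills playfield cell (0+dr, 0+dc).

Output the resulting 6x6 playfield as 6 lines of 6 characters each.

Answer: .#....
##....
##.##.
..#.#.
..###.
.....#

Derivation:
Fill (0+0,0+1) = (0,1)
Fill (0+1,0+1) = (1,1)
Fill (0+2,0+0) = (2,0)
Fill (0+2,0+1) = (2,1)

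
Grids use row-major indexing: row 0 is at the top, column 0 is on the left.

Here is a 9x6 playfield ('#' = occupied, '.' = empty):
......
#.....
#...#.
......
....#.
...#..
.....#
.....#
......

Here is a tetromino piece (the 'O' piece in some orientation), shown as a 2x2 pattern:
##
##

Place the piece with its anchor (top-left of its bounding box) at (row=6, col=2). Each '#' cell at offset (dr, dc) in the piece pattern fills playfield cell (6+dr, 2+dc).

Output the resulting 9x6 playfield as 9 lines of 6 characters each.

Fill (6+0,2+0) = (6,2)
Fill (6+0,2+1) = (6,3)
Fill (6+1,2+0) = (7,2)
Fill (6+1,2+1) = (7,3)

Answer: ......
#.....
#...#.
......
....#.
...#..
..##.#
..##.#
......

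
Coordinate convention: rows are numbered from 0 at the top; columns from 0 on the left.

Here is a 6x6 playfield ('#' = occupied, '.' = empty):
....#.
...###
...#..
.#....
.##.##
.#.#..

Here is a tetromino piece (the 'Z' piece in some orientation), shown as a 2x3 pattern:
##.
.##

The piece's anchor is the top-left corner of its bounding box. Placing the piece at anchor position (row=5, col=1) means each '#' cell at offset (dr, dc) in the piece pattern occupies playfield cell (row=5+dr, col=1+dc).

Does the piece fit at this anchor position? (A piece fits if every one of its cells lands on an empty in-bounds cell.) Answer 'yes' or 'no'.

Check each piece cell at anchor (5, 1):
  offset (0,0) -> (5,1): occupied ('#') -> FAIL
  offset (0,1) -> (5,2): empty -> OK
  offset (1,1) -> (6,2): out of bounds -> FAIL
  offset (1,2) -> (6,3): out of bounds -> FAIL
All cells valid: no

Answer: no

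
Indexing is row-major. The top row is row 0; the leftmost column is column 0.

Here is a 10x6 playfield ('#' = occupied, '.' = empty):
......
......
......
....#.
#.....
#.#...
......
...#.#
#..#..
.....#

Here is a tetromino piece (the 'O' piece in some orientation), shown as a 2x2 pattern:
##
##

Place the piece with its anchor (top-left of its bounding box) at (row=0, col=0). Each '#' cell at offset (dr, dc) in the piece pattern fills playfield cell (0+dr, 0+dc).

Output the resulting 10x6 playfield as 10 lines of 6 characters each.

Answer: ##....
##....
......
....#.
#.....
#.#...
......
...#.#
#..#..
.....#

Derivation:
Fill (0+0,0+0) = (0,0)
Fill (0+0,0+1) = (0,1)
Fill (0+1,0+0) = (1,0)
Fill (0+1,0+1) = (1,1)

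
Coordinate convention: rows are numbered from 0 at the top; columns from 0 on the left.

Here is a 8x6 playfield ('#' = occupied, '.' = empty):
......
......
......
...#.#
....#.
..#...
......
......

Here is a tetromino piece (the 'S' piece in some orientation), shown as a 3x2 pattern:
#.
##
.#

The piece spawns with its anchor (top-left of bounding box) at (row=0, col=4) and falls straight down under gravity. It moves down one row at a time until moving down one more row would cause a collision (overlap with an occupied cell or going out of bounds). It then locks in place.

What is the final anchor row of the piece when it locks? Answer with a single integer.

Answer: 0

Derivation:
Spawn at (row=0, col=4). Try each row:
  row 0: fits
  row 1: blocked -> lock at row 0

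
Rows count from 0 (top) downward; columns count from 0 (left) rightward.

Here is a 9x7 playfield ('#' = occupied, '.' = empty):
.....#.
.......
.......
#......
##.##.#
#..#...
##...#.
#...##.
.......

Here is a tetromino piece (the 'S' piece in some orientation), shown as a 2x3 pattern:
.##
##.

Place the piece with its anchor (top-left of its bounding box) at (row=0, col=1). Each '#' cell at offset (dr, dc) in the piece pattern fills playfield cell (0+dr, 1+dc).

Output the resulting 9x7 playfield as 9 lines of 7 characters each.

Answer: ..##.#.
.##....
.......
#......
##.##.#
#..#...
##...#.
#...##.
.......

Derivation:
Fill (0+0,1+1) = (0,2)
Fill (0+0,1+2) = (0,3)
Fill (0+1,1+0) = (1,1)
Fill (0+1,1+1) = (1,2)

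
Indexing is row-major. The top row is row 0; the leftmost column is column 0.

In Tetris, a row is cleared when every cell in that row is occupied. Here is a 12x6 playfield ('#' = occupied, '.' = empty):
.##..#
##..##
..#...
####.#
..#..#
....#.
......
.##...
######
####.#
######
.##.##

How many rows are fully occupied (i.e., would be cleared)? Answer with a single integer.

Check each row:
  row 0: 3 empty cells -> not full
  row 1: 2 empty cells -> not full
  row 2: 5 empty cells -> not full
  row 3: 1 empty cell -> not full
  row 4: 4 empty cells -> not full
  row 5: 5 empty cells -> not full
  row 6: 6 empty cells -> not full
  row 7: 4 empty cells -> not full
  row 8: 0 empty cells -> FULL (clear)
  row 9: 1 empty cell -> not full
  row 10: 0 empty cells -> FULL (clear)
  row 11: 2 empty cells -> not full
Total rows cleared: 2

Answer: 2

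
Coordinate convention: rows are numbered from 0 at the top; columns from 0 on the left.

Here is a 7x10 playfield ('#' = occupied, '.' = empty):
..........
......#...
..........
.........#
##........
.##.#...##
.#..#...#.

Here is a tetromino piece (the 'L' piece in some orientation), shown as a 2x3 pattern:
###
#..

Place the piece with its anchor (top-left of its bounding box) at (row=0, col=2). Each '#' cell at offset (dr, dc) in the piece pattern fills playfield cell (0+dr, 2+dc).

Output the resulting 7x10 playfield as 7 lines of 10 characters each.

Answer: ..###.....
..#...#...
..........
.........#
##........
.##.#...##
.#..#...#.

Derivation:
Fill (0+0,2+0) = (0,2)
Fill (0+0,2+1) = (0,3)
Fill (0+0,2+2) = (0,4)
Fill (0+1,2+0) = (1,2)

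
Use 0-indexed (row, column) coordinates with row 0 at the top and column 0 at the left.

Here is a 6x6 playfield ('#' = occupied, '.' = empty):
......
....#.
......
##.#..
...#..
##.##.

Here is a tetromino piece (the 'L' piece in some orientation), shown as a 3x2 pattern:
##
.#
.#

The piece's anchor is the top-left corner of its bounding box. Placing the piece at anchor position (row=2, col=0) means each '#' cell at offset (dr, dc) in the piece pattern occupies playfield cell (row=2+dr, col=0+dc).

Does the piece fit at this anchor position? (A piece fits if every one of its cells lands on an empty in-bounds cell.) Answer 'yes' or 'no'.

Answer: no

Derivation:
Check each piece cell at anchor (2, 0):
  offset (0,0) -> (2,0): empty -> OK
  offset (0,1) -> (2,1): empty -> OK
  offset (1,1) -> (3,1): occupied ('#') -> FAIL
  offset (2,1) -> (4,1): empty -> OK
All cells valid: no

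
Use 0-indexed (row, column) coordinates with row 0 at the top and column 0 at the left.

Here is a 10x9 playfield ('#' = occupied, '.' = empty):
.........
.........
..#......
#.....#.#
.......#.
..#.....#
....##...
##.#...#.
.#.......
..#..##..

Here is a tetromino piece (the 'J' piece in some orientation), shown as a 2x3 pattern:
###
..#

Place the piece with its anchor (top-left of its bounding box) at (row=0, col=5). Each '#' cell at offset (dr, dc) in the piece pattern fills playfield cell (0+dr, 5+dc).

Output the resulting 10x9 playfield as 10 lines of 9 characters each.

Answer: .....###.
.......#.
..#......
#.....#.#
.......#.
..#.....#
....##...
##.#...#.
.#.......
..#..##..

Derivation:
Fill (0+0,5+0) = (0,5)
Fill (0+0,5+1) = (0,6)
Fill (0+0,5+2) = (0,7)
Fill (0+1,5+2) = (1,7)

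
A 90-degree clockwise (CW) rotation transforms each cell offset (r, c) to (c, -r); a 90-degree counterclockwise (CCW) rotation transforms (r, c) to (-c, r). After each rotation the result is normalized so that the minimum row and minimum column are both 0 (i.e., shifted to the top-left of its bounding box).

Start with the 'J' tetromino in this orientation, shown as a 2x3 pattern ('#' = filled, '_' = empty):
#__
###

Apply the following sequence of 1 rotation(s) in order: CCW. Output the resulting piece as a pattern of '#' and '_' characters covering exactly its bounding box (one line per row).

Answer: _#
_#
##

Derivation:
Start:
#__
###
After rotation 1 (CCW):
_#
_#
##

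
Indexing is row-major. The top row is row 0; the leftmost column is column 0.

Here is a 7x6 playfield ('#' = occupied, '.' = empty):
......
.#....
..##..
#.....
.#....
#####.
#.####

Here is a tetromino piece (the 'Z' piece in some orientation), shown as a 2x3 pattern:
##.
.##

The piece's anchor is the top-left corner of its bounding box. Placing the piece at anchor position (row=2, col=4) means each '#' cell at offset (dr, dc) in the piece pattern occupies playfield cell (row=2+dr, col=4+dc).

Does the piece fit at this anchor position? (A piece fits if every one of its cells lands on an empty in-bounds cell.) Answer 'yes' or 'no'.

Check each piece cell at anchor (2, 4):
  offset (0,0) -> (2,4): empty -> OK
  offset (0,1) -> (2,5): empty -> OK
  offset (1,1) -> (3,5): empty -> OK
  offset (1,2) -> (3,6): out of bounds -> FAIL
All cells valid: no

Answer: no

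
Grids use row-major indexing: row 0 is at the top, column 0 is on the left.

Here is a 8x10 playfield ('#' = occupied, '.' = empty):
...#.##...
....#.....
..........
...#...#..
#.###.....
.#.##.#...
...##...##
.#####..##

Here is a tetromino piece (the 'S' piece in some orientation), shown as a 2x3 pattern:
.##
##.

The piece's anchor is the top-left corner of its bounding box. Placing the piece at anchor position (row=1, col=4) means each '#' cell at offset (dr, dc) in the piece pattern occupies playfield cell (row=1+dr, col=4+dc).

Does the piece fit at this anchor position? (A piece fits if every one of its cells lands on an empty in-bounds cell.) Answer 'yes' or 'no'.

Answer: yes

Derivation:
Check each piece cell at anchor (1, 4):
  offset (0,1) -> (1,5): empty -> OK
  offset (0,2) -> (1,6): empty -> OK
  offset (1,0) -> (2,4): empty -> OK
  offset (1,1) -> (2,5): empty -> OK
All cells valid: yes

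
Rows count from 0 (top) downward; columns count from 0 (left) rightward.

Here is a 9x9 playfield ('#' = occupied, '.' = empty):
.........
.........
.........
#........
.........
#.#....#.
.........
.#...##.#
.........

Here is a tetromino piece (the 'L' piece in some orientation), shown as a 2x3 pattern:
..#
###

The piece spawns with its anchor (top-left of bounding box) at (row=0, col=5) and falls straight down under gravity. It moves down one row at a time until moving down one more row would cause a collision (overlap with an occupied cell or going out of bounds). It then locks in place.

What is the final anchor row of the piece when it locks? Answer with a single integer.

Answer: 3

Derivation:
Spawn at (row=0, col=5). Try each row:
  row 0: fits
  row 1: fits
  row 2: fits
  row 3: fits
  row 4: blocked -> lock at row 3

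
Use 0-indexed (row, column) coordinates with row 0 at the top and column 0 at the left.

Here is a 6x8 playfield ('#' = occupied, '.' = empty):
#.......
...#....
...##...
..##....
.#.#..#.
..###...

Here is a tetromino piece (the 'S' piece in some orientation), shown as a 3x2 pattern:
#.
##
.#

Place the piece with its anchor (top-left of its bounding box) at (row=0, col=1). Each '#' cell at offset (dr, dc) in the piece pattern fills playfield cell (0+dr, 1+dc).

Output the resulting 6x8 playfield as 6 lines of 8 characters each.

Answer: ##......
.###....
..###...
..##....
.#.#..#.
..###...

Derivation:
Fill (0+0,1+0) = (0,1)
Fill (0+1,1+0) = (1,1)
Fill (0+1,1+1) = (1,2)
Fill (0+2,1+1) = (2,2)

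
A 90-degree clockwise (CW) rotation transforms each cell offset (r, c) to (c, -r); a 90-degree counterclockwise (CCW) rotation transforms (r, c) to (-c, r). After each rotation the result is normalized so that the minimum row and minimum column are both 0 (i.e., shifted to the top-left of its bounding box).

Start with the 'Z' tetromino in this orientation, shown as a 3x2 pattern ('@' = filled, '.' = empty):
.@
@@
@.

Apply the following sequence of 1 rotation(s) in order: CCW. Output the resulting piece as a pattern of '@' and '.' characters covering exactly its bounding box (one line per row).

Start:
.@
@@
@.
After rotation 1 (CCW):
@@.
.@@

Answer: @@.
.@@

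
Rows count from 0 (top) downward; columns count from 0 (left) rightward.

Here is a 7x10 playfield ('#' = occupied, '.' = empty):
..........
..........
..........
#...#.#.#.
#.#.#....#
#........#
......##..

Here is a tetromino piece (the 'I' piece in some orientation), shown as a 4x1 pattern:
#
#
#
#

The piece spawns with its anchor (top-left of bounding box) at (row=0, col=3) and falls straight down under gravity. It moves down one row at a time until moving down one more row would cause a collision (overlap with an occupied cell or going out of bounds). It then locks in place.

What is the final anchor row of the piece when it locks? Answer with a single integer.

Spawn at (row=0, col=3). Try each row:
  row 0: fits
  row 1: fits
  row 2: fits
  row 3: fits
  row 4: blocked -> lock at row 3

Answer: 3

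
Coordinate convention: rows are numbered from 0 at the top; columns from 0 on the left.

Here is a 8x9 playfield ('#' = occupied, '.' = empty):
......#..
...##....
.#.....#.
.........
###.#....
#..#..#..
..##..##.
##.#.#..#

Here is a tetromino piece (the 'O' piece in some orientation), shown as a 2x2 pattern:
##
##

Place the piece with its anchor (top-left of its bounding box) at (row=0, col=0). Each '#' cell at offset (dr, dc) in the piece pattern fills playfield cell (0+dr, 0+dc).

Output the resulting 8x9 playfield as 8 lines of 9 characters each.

Answer: ##....#..
##.##....
.#.....#.
.........
###.#....
#..#..#..
..##..##.
##.#.#..#

Derivation:
Fill (0+0,0+0) = (0,0)
Fill (0+0,0+1) = (0,1)
Fill (0+1,0+0) = (1,0)
Fill (0+1,0+1) = (1,1)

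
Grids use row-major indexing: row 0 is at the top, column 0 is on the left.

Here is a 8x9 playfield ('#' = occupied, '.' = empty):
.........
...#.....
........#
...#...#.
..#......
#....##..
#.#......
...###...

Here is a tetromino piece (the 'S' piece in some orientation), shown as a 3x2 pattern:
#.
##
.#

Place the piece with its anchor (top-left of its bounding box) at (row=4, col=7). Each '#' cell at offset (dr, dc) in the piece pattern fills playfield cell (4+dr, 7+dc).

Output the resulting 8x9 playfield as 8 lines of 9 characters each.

Fill (4+0,7+0) = (4,7)
Fill (4+1,7+0) = (5,7)
Fill (4+1,7+1) = (5,8)
Fill (4+2,7+1) = (6,8)

Answer: .........
...#.....
........#
...#...#.
..#....#.
#....####
#.#.....#
...###...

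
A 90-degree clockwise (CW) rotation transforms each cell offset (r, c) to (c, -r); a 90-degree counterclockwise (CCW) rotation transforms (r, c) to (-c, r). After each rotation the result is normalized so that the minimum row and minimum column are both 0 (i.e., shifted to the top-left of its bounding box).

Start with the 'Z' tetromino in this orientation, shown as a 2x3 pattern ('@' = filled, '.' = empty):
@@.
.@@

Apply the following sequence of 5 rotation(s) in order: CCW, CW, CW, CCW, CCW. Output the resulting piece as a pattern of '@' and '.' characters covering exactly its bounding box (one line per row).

Start:
@@.
.@@
After rotation 1 (CCW):
.@
@@
@.
After rotation 2 (CW):
@@.
.@@
After rotation 3 (CW):
.@
@@
@.
After rotation 4 (CCW):
@@.
.@@
After rotation 5 (CCW):
.@
@@
@.

Answer: .@
@@
@.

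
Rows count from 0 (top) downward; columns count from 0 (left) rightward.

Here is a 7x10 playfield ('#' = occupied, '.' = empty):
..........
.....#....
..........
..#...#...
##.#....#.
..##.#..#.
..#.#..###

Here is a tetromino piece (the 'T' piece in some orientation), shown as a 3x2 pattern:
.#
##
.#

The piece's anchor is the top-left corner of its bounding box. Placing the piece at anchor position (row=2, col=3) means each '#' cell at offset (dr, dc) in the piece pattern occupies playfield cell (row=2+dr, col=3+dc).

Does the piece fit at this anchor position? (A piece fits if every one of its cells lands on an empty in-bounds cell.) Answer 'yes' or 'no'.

Answer: yes

Derivation:
Check each piece cell at anchor (2, 3):
  offset (0,1) -> (2,4): empty -> OK
  offset (1,0) -> (3,3): empty -> OK
  offset (1,1) -> (3,4): empty -> OK
  offset (2,1) -> (4,4): empty -> OK
All cells valid: yes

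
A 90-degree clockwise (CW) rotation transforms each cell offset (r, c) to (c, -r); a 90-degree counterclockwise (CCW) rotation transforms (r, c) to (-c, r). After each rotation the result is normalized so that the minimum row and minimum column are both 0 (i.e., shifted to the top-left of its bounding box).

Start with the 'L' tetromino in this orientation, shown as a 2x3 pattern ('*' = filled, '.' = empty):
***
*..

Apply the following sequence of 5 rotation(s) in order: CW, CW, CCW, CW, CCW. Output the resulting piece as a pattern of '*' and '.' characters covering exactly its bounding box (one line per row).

Answer: **
.*
.*

Derivation:
Start:
***
*..
After rotation 1 (CW):
**
.*
.*
After rotation 2 (CW):
..*
***
After rotation 3 (CCW):
**
.*
.*
After rotation 4 (CW):
..*
***
After rotation 5 (CCW):
**
.*
.*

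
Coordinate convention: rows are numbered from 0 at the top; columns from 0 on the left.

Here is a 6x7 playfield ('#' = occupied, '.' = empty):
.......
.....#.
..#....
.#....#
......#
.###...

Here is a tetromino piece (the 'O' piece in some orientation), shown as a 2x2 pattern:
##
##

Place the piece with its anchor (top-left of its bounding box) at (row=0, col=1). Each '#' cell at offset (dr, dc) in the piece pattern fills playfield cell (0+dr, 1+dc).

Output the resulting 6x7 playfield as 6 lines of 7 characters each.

Fill (0+0,1+0) = (0,1)
Fill (0+0,1+1) = (0,2)
Fill (0+1,1+0) = (1,1)
Fill (0+1,1+1) = (1,2)

Answer: .##....
.##..#.
..#....
.#....#
......#
.###...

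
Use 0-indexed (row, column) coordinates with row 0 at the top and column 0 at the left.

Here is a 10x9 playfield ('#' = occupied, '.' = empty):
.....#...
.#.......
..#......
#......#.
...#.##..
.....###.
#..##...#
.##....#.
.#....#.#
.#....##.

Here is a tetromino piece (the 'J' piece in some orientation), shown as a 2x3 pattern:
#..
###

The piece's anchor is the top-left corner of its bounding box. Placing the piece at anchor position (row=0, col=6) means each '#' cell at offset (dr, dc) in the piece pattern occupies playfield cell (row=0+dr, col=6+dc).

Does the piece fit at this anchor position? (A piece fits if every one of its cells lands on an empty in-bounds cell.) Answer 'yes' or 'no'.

Check each piece cell at anchor (0, 6):
  offset (0,0) -> (0,6): empty -> OK
  offset (1,0) -> (1,6): empty -> OK
  offset (1,1) -> (1,7): empty -> OK
  offset (1,2) -> (1,8): empty -> OK
All cells valid: yes

Answer: yes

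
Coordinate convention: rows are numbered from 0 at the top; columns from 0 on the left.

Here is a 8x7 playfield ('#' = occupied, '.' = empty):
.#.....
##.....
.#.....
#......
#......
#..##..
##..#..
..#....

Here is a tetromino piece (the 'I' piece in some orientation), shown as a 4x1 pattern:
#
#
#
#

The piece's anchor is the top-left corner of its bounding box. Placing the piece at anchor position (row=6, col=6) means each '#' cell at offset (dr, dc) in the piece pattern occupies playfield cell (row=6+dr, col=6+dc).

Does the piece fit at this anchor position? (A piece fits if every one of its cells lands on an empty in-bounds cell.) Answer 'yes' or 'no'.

Answer: no

Derivation:
Check each piece cell at anchor (6, 6):
  offset (0,0) -> (6,6): empty -> OK
  offset (1,0) -> (7,6): empty -> OK
  offset (2,0) -> (8,6): out of bounds -> FAIL
  offset (3,0) -> (9,6): out of bounds -> FAIL
All cells valid: no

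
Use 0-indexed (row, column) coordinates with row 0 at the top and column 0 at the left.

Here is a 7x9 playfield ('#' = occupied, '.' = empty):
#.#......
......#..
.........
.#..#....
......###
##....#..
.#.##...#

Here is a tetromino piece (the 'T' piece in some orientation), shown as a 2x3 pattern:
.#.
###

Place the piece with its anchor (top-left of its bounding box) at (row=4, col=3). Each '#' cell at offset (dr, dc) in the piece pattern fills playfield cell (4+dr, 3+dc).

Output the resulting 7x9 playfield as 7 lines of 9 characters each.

Fill (4+0,3+1) = (4,4)
Fill (4+1,3+0) = (5,3)
Fill (4+1,3+1) = (5,4)
Fill (4+1,3+2) = (5,5)

Answer: #.#......
......#..
.........
.#..#....
....#.###
##.####..
.#.##...#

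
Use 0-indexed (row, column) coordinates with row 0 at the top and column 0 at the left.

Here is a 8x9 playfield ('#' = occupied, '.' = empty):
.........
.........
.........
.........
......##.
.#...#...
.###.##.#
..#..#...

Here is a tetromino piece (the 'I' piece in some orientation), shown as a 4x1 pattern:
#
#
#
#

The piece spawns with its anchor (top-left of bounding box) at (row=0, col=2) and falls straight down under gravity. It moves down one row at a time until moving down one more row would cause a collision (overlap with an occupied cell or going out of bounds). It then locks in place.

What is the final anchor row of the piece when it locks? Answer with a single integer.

Spawn at (row=0, col=2). Try each row:
  row 0: fits
  row 1: fits
  row 2: fits
  row 3: blocked -> lock at row 2

Answer: 2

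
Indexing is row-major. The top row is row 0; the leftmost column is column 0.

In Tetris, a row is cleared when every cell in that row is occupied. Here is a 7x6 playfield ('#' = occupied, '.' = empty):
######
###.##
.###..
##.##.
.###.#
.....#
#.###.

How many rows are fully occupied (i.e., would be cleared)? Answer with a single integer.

Answer: 1

Derivation:
Check each row:
  row 0: 0 empty cells -> FULL (clear)
  row 1: 1 empty cell -> not full
  row 2: 3 empty cells -> not full
  row 3: 2 empty cells -> not full
  row 4: 2 empty cells -> not full
  row 5: 5 empty cells -> not full
  row 6: 2 empty cells -> not full
Total rows cleared: 1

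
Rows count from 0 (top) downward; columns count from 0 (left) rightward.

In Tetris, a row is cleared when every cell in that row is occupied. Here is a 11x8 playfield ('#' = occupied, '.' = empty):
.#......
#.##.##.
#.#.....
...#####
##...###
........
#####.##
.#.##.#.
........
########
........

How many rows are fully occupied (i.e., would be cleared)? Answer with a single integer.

Answer: 1

Derivation:
Check each row:
  row 0: 7 empty cells -> not full
  row 1: 3 empty cells -> not full
  row 2: 6 empty cells -> not full
  row 3: 3 empty cells -> not full
  row 4: 3 empty cells -> not full
  row 5: 8 empty cells -> not full
  row 6: 1 empty cell -> not full
  row 7: 4 empty cells -> not full
  row 8: 8 empty cells -> not full
  row 9: 0 empty cells -> FULL (clear)
  row 10: 8 empty cells -> not full
Total rows cleared: 1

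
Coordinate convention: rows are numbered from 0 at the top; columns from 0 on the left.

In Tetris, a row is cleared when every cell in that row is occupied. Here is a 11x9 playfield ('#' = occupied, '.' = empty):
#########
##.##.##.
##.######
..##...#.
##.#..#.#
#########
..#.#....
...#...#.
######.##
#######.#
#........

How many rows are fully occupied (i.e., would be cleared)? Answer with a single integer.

Check each row:
  row 0: 0 empty cells -> FULL (clear)
  row 1: 3 empty cells -> not full
  row 2: 1 empty cell -> not full
  row 3: 6 empty cells -> not full
  row 4: 4 empty cells -> not full
  row 5: 0 empty cells -> FULL (clear)
  row 6: 7 empty cells -> not full
  row 7: 7 empty cells -> not full
  row 8: 1 empty cell -> not full
  row 9: 1 empty cell -> not full
  row 10: 8 empty cells -> not full
Total rows cleared: 2

Answer: 2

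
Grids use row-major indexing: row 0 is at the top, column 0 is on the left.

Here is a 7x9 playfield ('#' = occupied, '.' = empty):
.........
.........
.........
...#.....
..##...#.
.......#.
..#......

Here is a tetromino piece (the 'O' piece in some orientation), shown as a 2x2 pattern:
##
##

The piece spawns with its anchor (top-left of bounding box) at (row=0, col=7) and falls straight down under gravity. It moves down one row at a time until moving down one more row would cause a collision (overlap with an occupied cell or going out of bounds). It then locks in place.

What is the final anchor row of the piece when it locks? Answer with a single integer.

Spawn at (row=0, col=7). Try each row:
  row 0: fits
  row 1: fits
  row 2: fits
  row 3: blocked -> lock at row 2

Answer: 2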